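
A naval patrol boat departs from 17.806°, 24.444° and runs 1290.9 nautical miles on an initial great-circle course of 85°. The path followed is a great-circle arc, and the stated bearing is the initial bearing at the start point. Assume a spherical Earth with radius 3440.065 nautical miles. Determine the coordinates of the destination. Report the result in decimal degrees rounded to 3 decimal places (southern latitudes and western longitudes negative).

latitude 18.357°, longitude 47.068°

The arc subtends δ = 1290.9/3440.065 = 0.375255 rad at the centre.
With φ₁ = 17.806° = 0.310773 rad and θ = 85° = 1.483530 rad:
Applying the spherical law of cosines for sides, sin φ₂ = sin φ₁ cos δ + cos φ₁ sin δ cos θ = 0.314929, so φ₂ = 18.357°.
Then Δλ = atan2(0.347625, 0.834111) = 0.394871 rad, from sin θ sin δ cos φ₁ over cos δ − sin φ₁ sin φ₂.
λ₂ = 24.444° + 22.624° = 47.068°.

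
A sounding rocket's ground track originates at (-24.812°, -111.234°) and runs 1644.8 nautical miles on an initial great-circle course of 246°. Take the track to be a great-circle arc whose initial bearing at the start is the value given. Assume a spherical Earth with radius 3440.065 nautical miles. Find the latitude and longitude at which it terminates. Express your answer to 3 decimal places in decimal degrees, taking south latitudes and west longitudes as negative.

Angular distance δ = d/R = 1644.8 / 3440.065 = 0.478131 rad.
Converting: φ₁ = -0.433051 rad, θ = 4.293510 rad.
sin φ₂ = sin φ₁ cos δ + cos φ₁ sin δ cos θ = (-0.419642)(0.887857) + (0.907690)(0.460120)(-0.406737) = -0.542454
φ₂ = asin(-0.542454) = -0.573356 rad = -32.851°.
Δλ = atan2( sin θ sin δ cos φ₁ , cos δ − sin φ₁ sin φ₂ ) = atan2(-0.381539, 0.660220) = -0.524008 rad = -30.023°.
Hence λ₂ = -111.234° + -30.023° = -141.257°.

latitude -32.851°, longitude -141.257°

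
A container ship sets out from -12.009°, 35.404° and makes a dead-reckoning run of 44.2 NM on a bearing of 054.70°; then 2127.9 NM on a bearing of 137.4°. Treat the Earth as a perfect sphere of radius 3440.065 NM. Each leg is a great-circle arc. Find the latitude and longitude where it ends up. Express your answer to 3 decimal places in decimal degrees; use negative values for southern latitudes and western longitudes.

Apply the spherical direct solution leg by leg, carrying full precision between legs.
Leg 1: from (-12.009°, 35.404°), δ = 44.2/3440.065 = 0.012849 rad, θ = 54.7° → φ = -11.583°, λ = 36.017°.
Leg 2: from (-11.583°, 36.017°), δ = 2127.9/3440.065 = 0.618564 rad, θ = 137.4° → φ = -35.572°, λ = 64.869°.

latitude -35.572°, longitude 64.869°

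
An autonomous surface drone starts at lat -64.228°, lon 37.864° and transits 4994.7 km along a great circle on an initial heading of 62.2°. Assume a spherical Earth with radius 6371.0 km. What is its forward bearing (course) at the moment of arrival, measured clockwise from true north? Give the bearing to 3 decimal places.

final bearing 26.263°

Central angle δ = d/R = 0.783974 rad.
Converting: φ₁ = -1.120990 rad, θ = 1.085595 rad.
Applying the spherical law of cosines for sides, sin φ₂ = sin φ₁ cos δ + cos φ₁ sin δ cos θ = -0.494495, so φ₂ = -29.636°.
Δλ = atan2( sin θ sin δ cos φ₁ , cos δ − sin φ₁ sin φ₂ ) = atan2(0.271571, 0.262805) = 0.801801 rad = 45.940°.
Hence λ₂ = 37.864° + 45.940° = 83.804°.
The forward bearing on arrival equals the back-azimuth from the destination plus 180°.
Back-azimuth from P₂ (-29.636°, 83.804°) to P₁ (-64.228°, 37.864°), with Δλ' = λ₁ − λ₂ = -45.940°: atan2( sin Δλ' cos φ₁ , cos φ₂ sin φ₁ − sin φ₂ cos φ₁ cos Δλ' ) = 206.263°.
Final bearing = (206.263° + 180°) mod 360° = 26.263°.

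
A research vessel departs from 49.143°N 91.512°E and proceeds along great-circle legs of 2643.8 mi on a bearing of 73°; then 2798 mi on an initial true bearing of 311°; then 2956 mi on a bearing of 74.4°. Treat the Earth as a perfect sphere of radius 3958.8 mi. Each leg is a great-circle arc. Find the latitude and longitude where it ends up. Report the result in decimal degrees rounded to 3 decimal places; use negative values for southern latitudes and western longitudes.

latitude 45.720°, longitude 153.775°

Apply the spherical direct solution leg by leg, carrying full precision between legs.
Leg 1: from (49.143°, 91.512°), δ = 2643.8/3958.8 = 0.667829 rad, θ = 73° → φ = 45.423°, λ = 149.053°.
Leg 2: from (45.423°, 149.053°), δ = 2798/3958.8 = 0.706780 rad, θ = 311° → φ = 57.214°, λ = 84.220°.
Leg 3: from (57.214°, 84.220°), δ = 2956/3958.8 = 0.746691 rad, θ = 74.4° → φ = 45.720°, λ = 153.775°.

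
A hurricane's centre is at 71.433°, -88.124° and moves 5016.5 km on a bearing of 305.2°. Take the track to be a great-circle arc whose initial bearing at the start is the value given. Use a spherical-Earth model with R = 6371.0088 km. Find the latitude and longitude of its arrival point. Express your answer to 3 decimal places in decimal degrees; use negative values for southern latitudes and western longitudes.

latitude 53.035°, longitude 166.202°

Central angle δ = d/R = 0.787395 rad.
Converting: φ₁ = 1.246741 rad, θ = 5.326745 rad.
Destination latitude: φ₂ = arcsin( sin φ₁ cos δ + cos φ₁ sin δ cos θ ) = arcsin(0.799007) = 53.035°.
Δλ = atan2( sin θ sin δ cos φ₁ , cos δ − sin φ₁ sin φ₂ ) = atan2(-0.184349, -0.051727) = -1.844356 rad = -105.674°.
λ₂ = -88.124° + -105.674° = -193.798°, normalized to (−180°, 180°] → 166.202°.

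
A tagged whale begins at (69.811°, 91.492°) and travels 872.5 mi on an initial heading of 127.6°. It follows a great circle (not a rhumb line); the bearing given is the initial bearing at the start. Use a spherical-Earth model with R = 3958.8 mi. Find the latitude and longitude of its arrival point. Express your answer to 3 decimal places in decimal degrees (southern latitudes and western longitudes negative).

δ = 872.5/3958.8 = 0.220395 rad (12.6277°).
With φ₁ = 69.811° = 1.218432 rad and θ = 127.6° = 2.227040 rad:
sin φ₂ = sin φ₁ cos δ + cos φ₁ sin δ cos θ = (0.938559)(0.975811) + (0.345118)(0.218615)(-0.610145) = 0.869822
φ₂ = asin(0.869822) = 1.054842 rad = 60.438°.
For the longitude increment, Δλ = atan2( sin θ sin δ cos φ₁, cos δ − sin φ₁ sin φ₂ ) = atan2(0.059777, 0.159431) = 20.553°.
λ₂ = 91.492° + 20.553° = 112.045°.

latitude 60.438°, longitude 112.045°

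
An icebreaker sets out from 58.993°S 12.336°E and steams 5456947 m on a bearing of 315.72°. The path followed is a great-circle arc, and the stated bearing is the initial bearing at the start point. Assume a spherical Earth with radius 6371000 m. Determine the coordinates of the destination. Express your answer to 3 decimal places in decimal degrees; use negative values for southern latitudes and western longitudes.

latitude -16.427°, longitude -21.029°

Central angle δ = d/R = 0.856529 rad.
With φ₁ = -58.993° = -1.029622 rad and θ = 315.72° = 5.510354 rad:
Destination latitude: φ₂ = arcsin( sin φ₁ cos δ + cos φ₁ sin δ cos θ ) = arcsin(-0.282795) = -16.427°.
Δλ = atan2( sin θ sin δ cos φ₁ , cos δ − sin φ₁ sin φ₂ ) = atan2(-0.271746, 0.412679) = -0.582322 rad = -33.365°.
Hence λ₂ = 12.336° + -33.365° = -21.029°.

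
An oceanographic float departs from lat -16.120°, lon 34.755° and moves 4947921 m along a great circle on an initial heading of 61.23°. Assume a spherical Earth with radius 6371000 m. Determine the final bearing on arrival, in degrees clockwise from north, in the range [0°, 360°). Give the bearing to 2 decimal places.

final bearing 58.09°

Central angle δ = d/R = 0.776632 rad.
Converting: φ₁ = -0.281347 rad, θ = 1.068665 rad.
Destination latitude: φ₂ = arcsin( sin φ₁ cos δ + cos φ₁ sin δ cos θ ) = arcsin(0.126026) = 7.240°.
For the longitude increment, Δλ = atan2( sin θ sin δ cos φ₁, cos δ − sin φ₁ sin φ₂ ) = atan2(0.590208, 0.748269) = 38.265°.
λ₂ = λ₁ + Δλ = 73.020°.
The forward bearing on arrival equals the back-azimuth from the destination plus 180°.
Back-azimuth from P₂ (7.24°, 73.02°) to P₁ (-16.12°, 34.76°), with Δλ' = λ₁ − λ₂ = -38.27°: atan2( sin Δλ' cos φ₁ , cos φ₂ sin φ₁ − sin φ₂ cos φ₁ cos Δλ' ) = 238.09°.
Final bearing = (238.09° + 180°) mod 360° = 58.09°.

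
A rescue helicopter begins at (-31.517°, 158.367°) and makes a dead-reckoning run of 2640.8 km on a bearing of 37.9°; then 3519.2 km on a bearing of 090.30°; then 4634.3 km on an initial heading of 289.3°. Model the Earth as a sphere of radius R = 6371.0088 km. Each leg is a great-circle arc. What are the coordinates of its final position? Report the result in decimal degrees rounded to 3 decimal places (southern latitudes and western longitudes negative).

latitude 4.716°, longitude 166.221°

Apply the spherical direct solution leg by leg, carrying full precision between legs.
Leg 1: from (-31.517°, 158.367°), δ = 2640.8/6371.0088 = 0.414503 rad, θ = 37.9° → φ = -11.980°, λ = 173.016°.
Leg 2: from (-11.980°, 173.016°), δ = 3519.2/6371.0088 = 0.552377 rad, θ = 90.3° → φ = -10.334°, λ = -154.751°.
Leg 3: from (-10.334°, -154.751°), δ = 4634.3/6371.0088 = 0.727404 rad, θ = 289.3° → φ = 4.716°, λ = 166.221°.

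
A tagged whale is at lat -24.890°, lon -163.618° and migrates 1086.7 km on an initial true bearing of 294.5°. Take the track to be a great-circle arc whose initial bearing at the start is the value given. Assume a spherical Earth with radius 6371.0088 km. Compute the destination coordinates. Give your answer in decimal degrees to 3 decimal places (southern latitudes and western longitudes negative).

latitude -20.543°, longitude -173.112°

Angular distance δ = d/R = 1086.7 / 6371.0088 = 0.170570 rad.
Converting: φ₁ = -0.434412 rad, θ = 5.139995 rad.
sin φ₂ = sin φ₁ cos δ + cos φ₁ sin δ cos θ = (-0.420877)(0.985488) + (0.907117)(0.169744)(0.414693) = -0.350916
φ₂ = asin(-0.350916) = -0.358550 rad = -20.543°.
Then Δλ = atan2(-0.140113, 0.837795) = -0.165707 rad, from sin θ sin δ cos φ₁ over cos δ − sin φ₁ sin φ₂.
λ₂ = -163.618° + -9.494° = -173.112°.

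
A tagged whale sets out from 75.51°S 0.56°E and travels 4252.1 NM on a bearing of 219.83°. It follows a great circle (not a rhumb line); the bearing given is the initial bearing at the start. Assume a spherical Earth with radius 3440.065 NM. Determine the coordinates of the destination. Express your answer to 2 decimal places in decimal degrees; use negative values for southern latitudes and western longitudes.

latitude -29.97°, longitude -135.15°

The arc subtends δ = 4252.1/3440.065 = 1.236052 rad at the centre.
With φ₁ = -75.51° = -1.317898 rad and θ = 219.83° = 3.836757 rad:
sin φ₂ = sin φ₁ cos δ + cos φ₁ sin δ cos θ = (-0.968191)(0.328527) + (0.250211)(0.944494)(-0.767948) = -0.499561
φ₂ = asin(-0.499561) = -0.523092 rad = -29.97°.
For the longitude increment, Δλ = atan2( sin θ sin δ cos φ₁, cos δ − sin φ₁ sin φ₂ ) = atan2(-0.151368, -0.155143) = -135.71°.
λ₂ = λ₁ + Δλ = -135.15°.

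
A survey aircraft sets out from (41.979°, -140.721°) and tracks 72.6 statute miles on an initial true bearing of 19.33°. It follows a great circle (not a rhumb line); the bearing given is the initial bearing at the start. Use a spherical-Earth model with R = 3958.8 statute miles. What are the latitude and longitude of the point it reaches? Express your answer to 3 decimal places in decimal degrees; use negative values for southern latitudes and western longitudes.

The arc subtends δ = 72.6/3958.8 = 0.018339 rad at the centre.
With φ₁ = 41.979° = 0.732672 rad and θ = 19.33° = 0.337372 rad:
Destination latitude: φ₂ = arcsin( sin φ₁ cos δ + cos φ₁ sin δ cos θ ) = arcsin(0.681609) = 42.970°.
Δλ = atan2( sin θ sin δ cos φ₁ , cos δ − sin φ₁ sin φ₂ ) = atan2(0.004512, 0.543932) = 0.008296 rad = 0.475°.
λ₂ = λ₁ + Δλ = -140.246°.

latitude 42.970°, longitude -140.246°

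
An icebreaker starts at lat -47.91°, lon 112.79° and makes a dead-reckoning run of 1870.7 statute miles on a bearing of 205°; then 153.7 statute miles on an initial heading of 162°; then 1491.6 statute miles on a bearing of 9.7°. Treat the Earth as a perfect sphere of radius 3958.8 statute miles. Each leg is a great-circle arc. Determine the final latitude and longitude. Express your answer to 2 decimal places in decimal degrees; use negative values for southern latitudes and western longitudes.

latitude -50.26°, longitude 87.05°

Apply the spherical direct solution leg by leg, carrying full precision between legs.
Leg 1: from (-47.91°, 112.79°), δ = 1870.7/3958.8 = 0.472542 rad, θ = 205° → φ = -69.60°, λ = 79.30°.
Leg 2: from (-69.60°, 79.30°), δ = 153.7/3958.8 = 0.038825 rad, θ = 162° → φ = -71.70°, λ = 81.49°.
Leg 3: from (-71.70°, 81.49°), δ = 1491.6/3958.8 = 0.376781 rad, θ = 9.7° → φ = -50.26°, λ = 87.05°.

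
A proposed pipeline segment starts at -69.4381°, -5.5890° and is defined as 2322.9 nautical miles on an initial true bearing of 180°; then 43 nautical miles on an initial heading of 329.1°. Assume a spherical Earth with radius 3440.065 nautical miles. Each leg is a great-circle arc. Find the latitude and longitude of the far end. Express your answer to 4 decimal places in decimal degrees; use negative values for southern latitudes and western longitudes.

latitude -71.2550°, longitude 173.2665°

Apply the spherical direct solution leg by leg, carrying full precision between legs.
Leg 1: from (-69.4381°, -5.5890°), δ = 2322.9/3440.065 = 0.675249 rad, θ = 180° → φ = -71.8730°, λ = 174.4110°.
Leg 2: from (-71.8730°, 174.4110°), δ = 43/3440.065 = 0.012500 rad, θ = 329.1° → φ = -71.2550°, λ = 173.2665°.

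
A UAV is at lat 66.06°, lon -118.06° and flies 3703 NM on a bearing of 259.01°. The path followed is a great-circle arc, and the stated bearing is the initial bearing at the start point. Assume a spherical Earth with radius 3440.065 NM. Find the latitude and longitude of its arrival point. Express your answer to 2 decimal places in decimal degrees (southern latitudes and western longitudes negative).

latitude 21.44°, longitude 173.76°

δ = 3703/3440.065 = 1.076433 rad (61.6751°).
With φ₁ = 66.06° = 1.152965 rad and θ = 259.01° = 4.520577 rad:
sin φ₂ = sin φ₁ cos δ + cos φ₁ sin δ cos θ = (0.913971)(0.474471) + (0.405780)(0.880271)(-0.190638) = 0.365558
φ₂ = asin(0.365558) = 0.374232 rad = 21.44°.
Then Δλ = atan2(-0.350645, 0.140362) = -1.190035 rad, from sin θ sin δ cos φ₁ over cos δ − sin φ₁ sin φ₂.
λ₂ = -118.06° + -68.18° = -186.24°, normalized to (−180°, 180°] → 173.76°.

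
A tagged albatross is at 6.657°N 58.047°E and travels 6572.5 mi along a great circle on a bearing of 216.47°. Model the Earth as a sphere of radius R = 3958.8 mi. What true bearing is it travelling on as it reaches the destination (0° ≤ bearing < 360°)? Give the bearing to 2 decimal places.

Angular distance δ = d/R = 6572.5 / 3958.8 = 1.660225 rad.
With φ₁ = 6.657° = 0.116187 rad and θ = 216.47° = 3.778114 rad:
Destination latitude: φ₂ = arcsin( sin φ₁ cos δ + cos φ₁ sin δ cos θ ) = arcsin(-0.805908) = -53.698°.
Δλ = atan2( sin θ sin δ cos φ₁ , cos δ − sin φ₁ sin φ₂ ) = atan2(-0.588035, 0.004115) = -1.563798 rad = -89.599°.
λ₂ = 58.047° + -89.599° = -31.552°.
The forward bearing on arrival equals the back-azimuth from the destination plus 180°.
Back-azimuth from P₂ (-53.70°, -31.55°) to P₁ (6.66°, 58.05°), with Δλ' = λ₁ − λ₂ = 89.60°: atan2( sin Δλ' cos φ₁ , cos φ₂ sin φ₁ − sin φ₂ cos φ₁ cos Δλ' ) = 85.73°.
Final bearing = (85.73° + 180°) mod 360° = 265.73°.

final bearing 265.73°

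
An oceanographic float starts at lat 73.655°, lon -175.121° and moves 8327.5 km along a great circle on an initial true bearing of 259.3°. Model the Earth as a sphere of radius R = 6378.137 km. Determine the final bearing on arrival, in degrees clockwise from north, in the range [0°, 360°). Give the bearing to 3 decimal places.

Angular distance δ = d/R = 8327.5 / 6378.137 = 1.305632 rad.
With φ₁ = 73.655° = 1.285522 rad and θ = 259.3° = 4.525639 rad:
sin φ₂ = sin φ₁ cos δ + cos φ₁ sin δ cos θ = (0.959585)(0.262068) + (0.281420)(0.965049)(-0.185667) = 0.201052
φ₂ = asin(0.201052) = 0.202432 rad = 11.598°.
For the longitude increment, Δλ = atan2( sin θ sin δ cos φ₁, cos δ − sin φ₁ sin φ₂ ) = atan2(-0.266863, 0.069141) = -75.475°.
λ₂ = -175.121° + -75.475° = -250.596°, normalized to (−180°, 180°] → 109.404°.
The forward bearing on arrival equals the back-azimuth from the destination plus 180°.
Back-azimuth from P₂ (11.598°, 109.404°) to P₁ (73.655°, -175.121°), with Δλ' = λ₁ − λ₂ = -284.525°: atan2( sin Δλ' cos φ₁ , cos φ₂ sin φ₁ − sin φ₂ cos φ₁ cos Δλ' ) = 16.397°.
Final bearing = (16.397° + 180°) mod 360° = 196.397°.

final bearing 196.397°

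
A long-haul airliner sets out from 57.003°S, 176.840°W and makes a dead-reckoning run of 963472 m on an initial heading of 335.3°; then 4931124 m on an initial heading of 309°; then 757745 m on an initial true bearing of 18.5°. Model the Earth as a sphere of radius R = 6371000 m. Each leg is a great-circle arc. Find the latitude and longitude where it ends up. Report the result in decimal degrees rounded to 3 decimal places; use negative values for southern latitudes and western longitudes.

latitude -8.064°, longitude 145.696°

Apply the spherical direct solution leg by leg, carrying full precision between legs.
Leg 1: from (-57.003°, -176.840°), δ = 963472/6371000 = 0.151228 rad, θ = 335.3° → φ = -48.989°, λ = 177.655°.
Leg 2: from (-48.989°, 177.655°), δ = 4931124/6371000 = 0.773995 rad, θ = 309° → φ = -14.535°, λ = 143.517°.
Leg 3: from (-14.535°, 143.517°), δ = 757745/6371000 = 0.118937 rad, θ = 18.5° → φ = -8.064°, λ = 145.696°.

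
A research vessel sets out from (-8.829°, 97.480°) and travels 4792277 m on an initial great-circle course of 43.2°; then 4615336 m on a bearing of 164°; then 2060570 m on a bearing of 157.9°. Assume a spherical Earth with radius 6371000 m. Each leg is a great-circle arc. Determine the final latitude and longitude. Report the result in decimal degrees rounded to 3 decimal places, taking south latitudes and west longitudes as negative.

latitude -34.699°, longitude 147.275°

Apply the spherical direct solution leg by leg, carrying full precision between legs.
Leg 1: from (-8.829°, 97.480°), δ = 4792277/6371000 = 0.752202 rad, θ = 43.2° → φ = 22.339°, λ = 127.856°.
Leg 2: from (22.339°, 127.856°), δ = 4615336/6371000 = 0.724429 rad, θ = 164° → φ = -17.733°, λ = 138.912°.
Leg 3: from (-17.733°, 138.912°), δ = 2060570/6371000 = 0.323430 rad, θ = 157.9° → φ = -34.699°, λ = 147.275°.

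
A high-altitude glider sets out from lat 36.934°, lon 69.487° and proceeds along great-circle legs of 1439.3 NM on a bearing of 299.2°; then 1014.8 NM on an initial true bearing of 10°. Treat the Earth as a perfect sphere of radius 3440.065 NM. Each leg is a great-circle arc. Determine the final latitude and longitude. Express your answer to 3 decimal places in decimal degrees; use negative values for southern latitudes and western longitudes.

latitude 61.556°, longitude 45.449°

Apply the spherical direct solution leg by leg, carrying full precision between legs.
Leg 1: from (36.934°, 69.487°), δ = 1439.3/3440.065 = 0.418393 rad, θ = 299.2° → φ = 45.032°, λ = 39.365°.
Leg 2: from (45.032°, 39.365°), δ = 1014.8/3440.065 = 0.294994 rad, θ = 10° → φ = 61.556°, λ = 45.449°.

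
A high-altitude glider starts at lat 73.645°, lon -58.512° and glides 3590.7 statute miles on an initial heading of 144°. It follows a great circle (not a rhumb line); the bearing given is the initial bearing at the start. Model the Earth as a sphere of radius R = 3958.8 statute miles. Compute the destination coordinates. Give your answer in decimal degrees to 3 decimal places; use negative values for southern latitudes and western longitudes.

latitude 24.314°, longitude -27.979°

Angular distance δ = d/R = 3590.7 / 3958.8 = 0.907017 rad.
With φ₁ = 73.645° = 1.285348 rad and θ = 144° = 2.513274 rad:
Destination latitude: φ₂ = arcsin( sin φ₁ cos δ + cos φ₁ sin δ cos θ ) = arcsin(0.411729) = 24.314°.
Then Δλ = atan2(0.130370, 0.221029) = 0.532908 rad, from sin θ sin δ cos φ₁ over cos δ − sin φ₁ sin φ₂.
Hence λ₂ = -58.512° + 30.533° = -27.979°.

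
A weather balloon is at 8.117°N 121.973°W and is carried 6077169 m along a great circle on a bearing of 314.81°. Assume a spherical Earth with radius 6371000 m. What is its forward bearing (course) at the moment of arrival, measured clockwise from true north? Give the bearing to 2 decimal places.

final bearing 292.33°

The arc subtends δ = 6077169/6371000 = 0.953880 rad at the centre.
Start latitude φ₁ = 0.141668 rad; initial bearing θ = 5.494471 rad.
Applying the spherical law of cosines for sides, sin φ₂ = sin φ₁ cos δ + cos φ₁ sin δ cos θ = 0.650773, so φ₂ = 40.600°.
Then Δλ = atan2(-0.572875, 0.486637) = -0.866614 rad, from sin θ sin δ cos φ₁ over cos δ − sin φ₁ sin φ₂.
Hence λ₂ = -121.973° + -49.653° = -171.626°.
The forward bearing on arrival equals the back-azimuth from the destination plus 180°.
Back-azimuth from P₂ (40.60°, -171.63°) to P₁ (8.12°, -121.97°), with Δλ' = λ₁ − λ₂ = 49.65°: atan2( sin Δλ' cos φ₁ , cos φ₂ sin φ₁ − sin φ₂ cos φ₁ cos Δλ' ) = 112.33°.
Final bearing = (112.33° + 180°) mod 360° = 292.33°.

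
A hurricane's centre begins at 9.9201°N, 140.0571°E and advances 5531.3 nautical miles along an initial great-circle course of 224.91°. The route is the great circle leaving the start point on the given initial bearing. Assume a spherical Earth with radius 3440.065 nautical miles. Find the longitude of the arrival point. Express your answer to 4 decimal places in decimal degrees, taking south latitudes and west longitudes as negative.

longitude 56.9572°

δ = 5531.3/3440.065 = 1.607906 rad (92.1262°).
Converting: φ₁ = 0.173138 rad, θ = 3.925420 rad.
sin φ₂ = sin φ₁ cos δ + cos φ₁ sin δ cos θ = (0.172275)(-0.037101) + (0.985049)(0.999312)(-0.708217) = -0.703539
φ₂ = asin(-0.703539) = -0.780366 rad = -44.7117°.
Δλ = atan2( sin θ sin δ cos φ₁ , cos δ − sin φ₁ sin φ₂ ) = atan2(-0.694961, 0.084101) = -1.450366 rad = -83.0999°.
Hence λ₂ = 140.0571° + -83.0999° = 56.9572°.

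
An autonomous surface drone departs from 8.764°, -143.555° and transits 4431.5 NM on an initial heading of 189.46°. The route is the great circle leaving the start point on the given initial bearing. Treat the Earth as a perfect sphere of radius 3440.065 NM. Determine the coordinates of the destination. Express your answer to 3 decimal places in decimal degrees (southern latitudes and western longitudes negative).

latitude -63.346°, longitude -164.155°

Central angle δ = d/R = 1.288202 rad.
Converting: φ₁ = 0.152961 rad, θ = 3.306701 rad.
Destination latitude: φ₂ = arcsin( sin φ₁ cos δ + cos φ₁ sin δ cos θ ) = arcsin(-0.893729) = -63.346°.
Then Δλ = atan2(-0.155997, 0.415020) = -0.359540 rad, from sin θ sin δ cos φ₁ over cos δ − sin φ₁ sin φ₂.
λ₂ = -143.555° + -20.600° = -164.155°.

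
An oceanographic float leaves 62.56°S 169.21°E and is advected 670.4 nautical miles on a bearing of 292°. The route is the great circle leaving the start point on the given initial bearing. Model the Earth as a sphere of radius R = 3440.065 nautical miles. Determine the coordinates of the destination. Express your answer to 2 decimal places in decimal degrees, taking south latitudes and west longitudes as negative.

latitude -56.85°, longitude 150.04°

δ = 670.4/3440.065 = 0.194880 rad (11.1658°).
With φ₁ = -62.56° = -1.091878 rad and θ = 292° = 5.096361 rad:
sin φ₂ = sin φ₁ cos δ + cos φ₁ sin δ cos θ = (-0.887494)(0.981071) + (0.460819)(0.193649)(0.374607) = -0.837266
φ₂ = asin(-0.837266) = -0.992263 rad = -56.85°.
Δλ = atan2( sin θ sin δ cos φ₁ , cos δ − sin φ₁ sin φ₂ ) = atan2(-0.082739, 0.238003) = -0.334571 rad = -19.17°.
λ₂ = λ₁ + Δλ = 150.04°.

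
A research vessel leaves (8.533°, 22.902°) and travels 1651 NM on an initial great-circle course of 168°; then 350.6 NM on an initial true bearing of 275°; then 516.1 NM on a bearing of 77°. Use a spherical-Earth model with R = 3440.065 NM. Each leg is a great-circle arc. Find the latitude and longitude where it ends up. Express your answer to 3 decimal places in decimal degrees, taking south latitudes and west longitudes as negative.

Apply the spherical direct solution leg by leg, carrying full precision between legs.
Leg 1: from (8.533°, 22.902°), δ = 1651/3440.065 = 0.479933 rad, θ = 168° → φ = -18.362°, λ = 28.707°.
Leg 2: from (-18.362°, 28.707°), δ = 350.6/3440.065 = 0.101917 rad, θ = 275° → φ = -17.756°, λ = 22.598°.
Leg 3: from (-17.756°, 22.598°), δ = 516.1/3440.065 = 0.150026 rad, θ = 77° → φ = -15.636°, λ = 31.296°.

latitude -15.636°, longitude 31.296°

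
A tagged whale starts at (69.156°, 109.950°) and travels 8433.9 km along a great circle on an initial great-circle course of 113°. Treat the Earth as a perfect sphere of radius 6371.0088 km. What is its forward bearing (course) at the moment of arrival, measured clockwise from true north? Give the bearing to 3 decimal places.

The arc subtends δ = 8433.9/6371.0088 = 1.323793 rad at the centre.
Converting: φ₁ = 1.207000 rad, θ = 1.972222 rad.
Destination latitude: φ₂ = arcsin( sin φ₁ cos δ + cos φ₁ sin δ cos θ ) = arcsin(0.093685) = 5.376°.
For the longitude increment, Δλ = atan2( sin θ sin δ cos φ₁, cos δ − sin φ₁ sin φ₂ ) = atan2(0.317597, 0.156945) = 63.703°.
λ₂ = λ₁ + Δλ = 173.653°.
The forward bearing on arrival equals the back-azimuth from the destination plus 180°.
Back-azimuth from P₂ (5.376°, 173.653°) to P₁ (69.156°, 109.950°), with Δλ' = λ₁ − λ₂ = -63.703°: atan2( sin Δλ' cos φ₁ , cos φ₂ sin φ₁ − sin φ₂ cos φ₁ cos Δλ' ) = 340.793°.
Final bearing = (340.793° + 180°) mod 360° = 160.793°.

final bearing 160.793°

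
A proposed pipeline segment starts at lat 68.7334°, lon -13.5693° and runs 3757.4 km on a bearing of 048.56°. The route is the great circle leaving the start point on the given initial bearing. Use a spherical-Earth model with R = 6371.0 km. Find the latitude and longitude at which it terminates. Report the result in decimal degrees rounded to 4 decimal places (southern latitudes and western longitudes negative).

latitude 65.2286°, longitude 82.1271°

Angular distance δ = d/R = 3757.4 / 6371 = 0.589766 rad.
Converting: φ₁ = 1.199624 rad, θ = 0.847532 rad.
Destination latitude: φ₂ = arcsin( sin φ₁ cos δ + cos φ₁ sin δ cos θ ) = arcsin(0.907987) = 65.2286°.
For the longitude increment, Δλ = atan2( sin θ sin δ cos φ₁, cos δ − sin φ₁ sin φ₂ ) = atan2(0.151224, -0.015085) = 95.6964°.
λ₂ = λ₁ + Δλ = 82.1271°.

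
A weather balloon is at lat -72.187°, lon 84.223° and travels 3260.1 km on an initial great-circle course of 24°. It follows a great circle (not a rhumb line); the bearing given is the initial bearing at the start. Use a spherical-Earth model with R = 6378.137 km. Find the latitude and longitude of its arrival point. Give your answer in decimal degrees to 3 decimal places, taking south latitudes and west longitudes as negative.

Central angle δ = d/R = 0.511137 rad.
Start latitude φ₁ = -1.259901 rad; initial bearing θ = 0.418879 rad.
Destination latitude: φ₂ = arcsin( sin φ₁ cos δ + cos φ₁ sin δ cos θ ) = arcsin(-0.693671) = -43.921°.
Then Δλ = atan2(0.060865, 0.211772) = 0.279865 rad, from sin θ sin δ cos φ₁ over cos δ − sin φ₁ sin φ₂.
λ₂ = λ₁ + Δλ = 100.258°.

latitude -43.921°, longitude 100.258°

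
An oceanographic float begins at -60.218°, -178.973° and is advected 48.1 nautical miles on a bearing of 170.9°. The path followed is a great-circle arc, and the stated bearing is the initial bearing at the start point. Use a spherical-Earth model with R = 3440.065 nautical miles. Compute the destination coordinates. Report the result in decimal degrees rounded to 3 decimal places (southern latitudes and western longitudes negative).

latitude -61.009°, longitude -178.712°

The arc subtends δ = 48.1/3440.065 = 0.013982 rad at the centre.
Converting: φ₁ = -1.051002 rad, θ = 2.982768 rad.
Destination latitude: φ₂ = arcsin( sin φ₁ cos δ + cos φ₁ sin δ cos θ ) = arcsin(-0.874694) = -61.009°.
Δλ = atan2( sin θ sin δ cos φ₁ , cos δ − sin φ₁ sin φ₂ ) = atan2(0.001098, 0.240736) = 0.004563 rad = 0.261°.
Hence λ₂ = -178.973° + 0.261° = -178.712°.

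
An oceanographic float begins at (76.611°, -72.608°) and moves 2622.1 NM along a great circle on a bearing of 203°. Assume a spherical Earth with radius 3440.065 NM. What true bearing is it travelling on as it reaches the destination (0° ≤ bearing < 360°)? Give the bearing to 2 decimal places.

final bearing 186.25°

The arc subtends δ = 2622.1/3440.065 = 0.762224 rad at the centre.
Converting: φ₁ = 1.337114 rad, θ = 3.543018 rad.
Destination latitude: φ₂ = arcsin( sin φ₁ cos δ + cos φ₁ sin δ cos θ ) = arcsin(0.556454) = 33.811°.
For the longitude increment, Δλ = atan2( sin θ sin δ cos φ₁, cos δ − sin φ₁ sin φ₂ ) = atan2(-0.062478, 0.181972) = -18.949°.
Hence λ₂ = -72.608° + -18.949° = -91.557°.
The forward bearing on arrival equals the back-azimuth from the destination plus 180°.
Back-azimuth from P₂ (33.81°, -91.56°) to P₁ (76.61°, -72.61°), with Δλ' = λ₁ − λ₂ = 18.95°: atan2( sin Δλ' cos φ₁ , cos φ₂ sin φ₁ − sin φ₂ cos φ₁ cos Δλ' ) = 6.25°.
Final bearing = (6.25° + 180°) mod 360° = 186.25°.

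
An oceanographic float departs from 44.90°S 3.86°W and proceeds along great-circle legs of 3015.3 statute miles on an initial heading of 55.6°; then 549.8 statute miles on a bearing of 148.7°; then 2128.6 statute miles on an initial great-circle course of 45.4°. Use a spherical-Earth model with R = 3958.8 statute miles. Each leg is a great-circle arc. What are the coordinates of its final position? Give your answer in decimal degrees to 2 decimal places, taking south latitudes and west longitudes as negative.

latitude 2.23°, longitude 57.80°

Apply the spherical direct solution leg by leg, carrying full precision between legs.
Leg 1: from (-44.90°, -3.86°), δ = 3015.3/3958.8 = 0.761670 rad, θ = 55.6° → φ = -13.57°, λ = 32.00°.
Leg 2: from (-13.57°, 32.00°), δ = 549.8/3958.8 = 0.138880 rad, θ = 148.7° → φ = -20.33°, λ = 36.40°.
Leg 3: from (-20.33°, 36.40°), δ = 2128.6/3958.8 = 0.537688 rad, θ = 45.4° → φ = 2.23°, λ = 57.80°.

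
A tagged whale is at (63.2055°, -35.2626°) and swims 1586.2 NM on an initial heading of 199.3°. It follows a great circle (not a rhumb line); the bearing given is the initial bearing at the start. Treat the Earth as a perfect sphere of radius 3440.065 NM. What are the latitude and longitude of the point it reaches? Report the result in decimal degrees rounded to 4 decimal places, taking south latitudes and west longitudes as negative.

latitude 37.5974°, longitude -45.9588°

δ = 1586.2/3440.065 = 0.461096 rad (26.4189°).
Start latitude φ₁ = 1.103144 rad; initial bearing θ = 3.478441 rad.
Destination latitude: φ₂ = arcsin( sin φ₁ cos δ + cos φ₁ sin δ cos θ ) = arcsin(0.610109) = 37.5974°.
Δλ = atan2( sin θ sin δ cos φ₁ , cos δ − sin φ₁ sin φ₂ ) = atan2(-0.066292, 0.350964) = -0.186684 rad = -10.6962°.
Hence λ₂ = -35.2626° + -10.6962° = -45.9588°.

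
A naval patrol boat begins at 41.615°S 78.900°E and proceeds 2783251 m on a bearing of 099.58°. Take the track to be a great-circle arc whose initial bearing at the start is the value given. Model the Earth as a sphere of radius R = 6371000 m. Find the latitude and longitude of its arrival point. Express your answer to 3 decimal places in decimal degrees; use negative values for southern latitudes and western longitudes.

latitude -40.874°, longitude 112.386°

δ = 2783251/6371000 = 0.436863 rad (25.0304°).
Converting: φ₁ = -0.726319 rad, θ = 1.737999 rad.
Applying the spherical law of cosines for sides, sin φ₂ = sin φ₁ cos δ + cos φ₁ sin δ cos θ = -0.654393, so φ₂ = -40.874°.
Δλ = atan2( sin θ sin δ cos φ₁ , cos δ − sin φ₁ sin φ₂ ) = atan2(0.311908, 0.471487) = 0.584445 rad = 33.486°.
λ₂ = λ₁ + Δλ = 112.386°.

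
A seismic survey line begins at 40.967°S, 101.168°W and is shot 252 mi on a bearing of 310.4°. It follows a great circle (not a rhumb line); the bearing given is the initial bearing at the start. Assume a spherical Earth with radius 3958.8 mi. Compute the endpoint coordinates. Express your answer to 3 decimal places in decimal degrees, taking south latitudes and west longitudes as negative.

latitude -38.548°, longitude -104.719°

Angular distance δ = d/R = 252 / 3958.8 = 0.063656 rad.
Start latitude φ₁ = -0.715009 rad; initial bearing θ = 5.417502 rad.
Applying the spherical law of cosines for sides, sin φ₂ = sin φ₁ cos δ + cos φ₁ sin δ cos θ = -0.623165, so φ₂ = -38.548°.
Then Δλ = atan2(-0.036579, 0.589412) = -0.061981 rad, from sin θ sin δ cos φ₁ over cos δ − sin φ₁ sin φ₂.
λ₂ = -101.168° + -3.551° = -104.719°.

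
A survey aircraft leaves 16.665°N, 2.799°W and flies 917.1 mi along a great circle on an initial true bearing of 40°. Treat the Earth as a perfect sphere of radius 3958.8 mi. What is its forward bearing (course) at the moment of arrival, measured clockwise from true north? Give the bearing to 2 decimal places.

δ = 917.1/3958.8 = 0.231661 rad (13.2732°).
With φ₁ = 16.665° = 0.290859 rad and θ = 40° = 0.698132 rad:
Destination latitude: φ₂ = arcsin( sin φ₁ cos δ + cos φ₁ sin δ cos θ ) = arcsin(0.447607) = 26.590°.
Δλ = atan2( sin θ sin δ cos φ₁ , cos δ − sin φ₁ sin φ₂ ) = atan2(0.141382, 0.844924) = 0.165795 rad = 9.499°.
Hence λ₂ = -2.799° + 9.499° = 6.700°.
The forward bearing on arrival equals the back-azimuth from the destination plus 180°.
Back-azimuth from P₂ (26.59°, 6.70°) to P₁ (16.66°, -2.80°), with Δλ' = λ₁ − λ₂ = -9.50°: atan2( sin Δλ' cos φ₁ , cos φ₂ sin φ₁ − sin φ₂ cos φ₁ cos Δλ' ) = 223.52°.
Final bearing = (223.52° + 180°) mod 360° = 43.52°.

final bearing 43.52°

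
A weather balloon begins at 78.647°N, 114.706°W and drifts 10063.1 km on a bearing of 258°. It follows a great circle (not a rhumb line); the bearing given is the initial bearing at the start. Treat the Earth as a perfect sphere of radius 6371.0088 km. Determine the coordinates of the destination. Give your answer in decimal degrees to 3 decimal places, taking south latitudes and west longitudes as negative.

latitude -2.836°, longitude 166.969°

δ = 10063.1/6371.0088 = 1.579514 rad (90.4995°).
Start latitude φ₁ = 1.372649 rad; initial bearing θ = 4.502949 rad.
Applying the spherical law of cosines for sides, sin φ₂ = sin φ₁ cos δ + cos φ₁ sin δ cos θ = -0.049474, so φ₂ = -2.836°.
Δλ = atan2( sin θ sin δ cos φ₁ , cos δ − sin φ₁ sin φ₂ ) = atan2(-0.192544, 0.039788) = -1.367022 rad = -78.325°.
λ₂ = -114.706° + -78.325° = -193.031°, normalized to (−180°, 180°] → 166.969°.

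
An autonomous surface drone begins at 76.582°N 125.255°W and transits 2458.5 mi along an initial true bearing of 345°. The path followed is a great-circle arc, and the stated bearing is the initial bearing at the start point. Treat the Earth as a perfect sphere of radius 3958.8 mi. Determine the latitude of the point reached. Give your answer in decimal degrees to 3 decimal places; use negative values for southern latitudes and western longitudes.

latitude 67.147°

The arc subtends δ = 2458.5/3958.8 = 0.621022 rad at the centre.
Converting: φ₁ = 1.336608 rad, θ = 6.021386 rad.
sin φ₂ = sin φ₁ cos δ + cos φ₁ sin δ cos θ = (0.972703)(0.813284) + (0.232053)(0.581866)(0.965926) = 0.921508
φ₂ = asin(0.921508) = 1.171945 rad = 67.147°.
Then Δλ = atan2(-0.034947, -0.083069) = -2.743372 rad, from sin θ sin δ cos φ₁ over cos δ − sin φ₁ sin φ₂.
λ₂ = -125.255° + -157.184° = -282.439°, normalized to (−180°, 180°] → 77.561°.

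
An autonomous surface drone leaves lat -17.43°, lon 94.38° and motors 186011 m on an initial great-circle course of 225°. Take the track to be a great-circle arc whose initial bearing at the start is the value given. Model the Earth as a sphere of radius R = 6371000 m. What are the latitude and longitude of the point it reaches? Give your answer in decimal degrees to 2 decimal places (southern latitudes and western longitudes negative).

latitude -18.61°, longitude 93.13°

Angular distance δ = d/R = 186011 / 6371000 = 0.029197 rad.
Converting: φ₁ = -0.304211 rad, θ = 3.926991 rad.
sin φ₂ = sin φ₁ cos δ + cos φ₁ sin δ cos θ = (-0.299540)(0.999574) + (0.954084)(0.029192)(-0.707107) = -0.319107
φ₂ = asin(-0.319107) = -0.324787 rad = -18.61°.
Then Δλ = atan2(-0.019694, 0.903988) = -0.021783 rad, from sin θ sin δ cos φ₁ over cos δ − sin φ₁ sin φ₂.
Hence λ₂ = 94.38° + -1.25° = 93.13°.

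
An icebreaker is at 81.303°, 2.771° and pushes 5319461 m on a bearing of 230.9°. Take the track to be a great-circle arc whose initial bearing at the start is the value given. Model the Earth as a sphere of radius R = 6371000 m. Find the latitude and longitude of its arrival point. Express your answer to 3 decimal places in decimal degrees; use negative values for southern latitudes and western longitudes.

δ = 5319461/6371000 = 0.834949 rad (47.8391°).
Start latitude φ₁ = 1.419005 rad; initial bearing θ = 4.029965 rad.
Applying the spherical law of cosines for sides, sin φ₂ = sin φ₁ cos δ + cos φ₁ sin δ cos θ = 0.592808, so φ₂ = 36.357°.
Δλ = atan2( sin θ sin δ cos φ₁ , cos δ − sin φ₁ sin φ₂ ) = atan2(-0.086984, 0.085224) = -0.795618 rad = -45.586°.
λ₂ = λ₁ + Δλ = -42.815°.

latitude 36.357°, longitude -42.815°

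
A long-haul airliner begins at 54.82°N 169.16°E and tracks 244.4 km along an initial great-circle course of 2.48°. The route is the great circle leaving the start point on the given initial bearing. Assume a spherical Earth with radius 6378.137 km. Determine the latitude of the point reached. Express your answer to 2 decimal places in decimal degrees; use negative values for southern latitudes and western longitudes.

δ = 244.4/6378.137 = 0.038318 rad (2.1955°).
Start latitude φ₁ = 0.956789 rad; initial bearing θ = 0.043284 rad.
Destination latitude: φ₂ = arcsin( sin φ₁ cos δ + cos φ₁ sin δ cos θ ) = arcsin(0.838797) = 57.01°.
Then Δλ = atan2(0.000955, 0.313678) = 0.003045 rad, from sin θ sin δ cos φ₁ over cos δ − sin φ₁ sin φ₂.
λ₂ = λ₁ + Δλ = 169.33°.

latitude 57.01°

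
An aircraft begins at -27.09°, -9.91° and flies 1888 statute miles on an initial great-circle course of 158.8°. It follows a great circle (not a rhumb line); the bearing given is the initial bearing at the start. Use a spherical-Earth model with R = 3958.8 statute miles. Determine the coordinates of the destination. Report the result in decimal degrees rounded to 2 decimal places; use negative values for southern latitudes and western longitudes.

latitude -51.78°, longitude 5.65°

Central angle δ = d/R = 0.476912 rad.
Start latitude φ₁ = -0.472810 rad; initial bearing θ = 2.771583 rad.
sin φ₂ = sin φ₁ cos δ + cos φ₁ sin δ cos θ = (-0.455390)(0.888417) + (0.890292)(0.459038)(-0.932324) = -0.785596
φ₂ = asin(-0.785596) = -0.903659 rad = -51.78°.
For the longitude increment, Δλ = atan2( sin θ sin δ cos φ₁, cos δ − sin φ₁ sin φ₂ ) = atan2(0.147788, 0.530664) = 15.56°.
Hence λ₂ = -9.91° + 15.56° = 5.65°.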